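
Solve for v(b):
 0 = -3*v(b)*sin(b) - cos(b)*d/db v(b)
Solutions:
 v(b) = C1*cos(b)^3


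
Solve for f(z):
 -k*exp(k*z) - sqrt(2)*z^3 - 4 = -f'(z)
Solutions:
 f(z) = C1 + sqrt(2)*z^4/4 + 4*z + exp(k*z)


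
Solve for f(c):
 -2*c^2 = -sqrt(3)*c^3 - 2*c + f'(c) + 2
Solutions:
 f(c) = C1 + sqrt(3)*c^4/4 - 2*c^3/3 + c^2 - 2*c


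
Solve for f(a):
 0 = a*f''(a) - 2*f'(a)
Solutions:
 f(a) = C1 + C2*a^3


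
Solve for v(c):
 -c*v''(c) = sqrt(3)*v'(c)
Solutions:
 v(c) = C1 + C2*c^(1 - sqrt(3))


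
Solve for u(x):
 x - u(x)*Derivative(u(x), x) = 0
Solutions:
 u(x) = -sqrt(C1 + x^2)
 u(x) = sqrt(C1 + x^2)


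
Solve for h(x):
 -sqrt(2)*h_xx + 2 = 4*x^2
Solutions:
 h(x) = C1 + C2*x - sqrt(2)*x^4/6 + sqrt(2)*x^2/2


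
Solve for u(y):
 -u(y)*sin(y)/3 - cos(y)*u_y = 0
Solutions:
 u(y) = C1*cos(y)^(1/3)


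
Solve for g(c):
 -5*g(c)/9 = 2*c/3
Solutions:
 g(c) = -6*c/5


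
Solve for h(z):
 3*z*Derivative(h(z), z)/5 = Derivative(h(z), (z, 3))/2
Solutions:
 h(z) = C1 + Integral(C2*airyai(5^(2/3)*6^(1/3)*z/5) + C3*airybi(5^(2/3)*6^(1/3)*z/5), z)


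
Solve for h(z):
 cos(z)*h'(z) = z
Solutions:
 h(z) = C1 + Integral(z/cos(z), z)


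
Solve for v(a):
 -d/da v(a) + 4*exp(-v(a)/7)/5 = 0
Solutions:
 v(a) = 7*log(C1 + 4*a/35)


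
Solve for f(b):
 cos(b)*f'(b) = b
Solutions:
 f(b) = C1 + Integral(b/cos(b), b)


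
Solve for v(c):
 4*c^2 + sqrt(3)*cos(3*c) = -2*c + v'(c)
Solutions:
 v(c) = C1 + 4*c^3/3 + c^2 + sqrt(3)*sin(3*c)/3


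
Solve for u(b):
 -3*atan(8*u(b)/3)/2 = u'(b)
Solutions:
 Integral(1/atan(8*_y/3), (_y, u(b))) = C1 - 3*b/2


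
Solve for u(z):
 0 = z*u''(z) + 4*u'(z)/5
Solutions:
 u(z) = C1 + C2*z^(1/5)


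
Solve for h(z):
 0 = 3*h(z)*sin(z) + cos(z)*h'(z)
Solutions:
 h(z) = C1*cos(z)^3


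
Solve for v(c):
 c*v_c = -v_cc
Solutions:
 v(c) = C1 + C2*erf(sqrt(2)*c/2)


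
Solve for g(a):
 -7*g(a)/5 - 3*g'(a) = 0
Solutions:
 g(a) = C1*exp(-7*a/15)


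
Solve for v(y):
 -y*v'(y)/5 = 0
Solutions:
 v(y) = C1


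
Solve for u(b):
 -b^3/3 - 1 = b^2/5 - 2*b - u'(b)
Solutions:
 u(b) = C1 + b^4/12 + b^3/15 - b^2 + b


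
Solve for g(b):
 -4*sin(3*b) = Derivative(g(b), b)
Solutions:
 g(b) = C1 + 4*cos(3*b)/3


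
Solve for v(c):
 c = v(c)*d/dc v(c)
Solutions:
 v(c) = -sqrt(C1 + c^2)
 v(c) = sqrt(C1 + c^2)


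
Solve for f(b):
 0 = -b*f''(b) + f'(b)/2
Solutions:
 f(b) = C1 + C2*b^(3/2)


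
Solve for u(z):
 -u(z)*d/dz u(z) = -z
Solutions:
 u(z) = -sqrt(C1 + z^2)
 u(z) = sqrt(C1 + z^2)


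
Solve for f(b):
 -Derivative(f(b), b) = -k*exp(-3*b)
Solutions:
 f(b) = C1 - k*exp(-3*b)/3


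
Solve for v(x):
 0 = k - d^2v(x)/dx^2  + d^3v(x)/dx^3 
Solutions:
 v(x) = C1 + C2*x + C3*exp(x) + k*x^2/2


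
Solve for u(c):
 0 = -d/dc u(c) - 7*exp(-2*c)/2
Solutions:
 u(c) = C1 + 7*exp(-2*c)/4


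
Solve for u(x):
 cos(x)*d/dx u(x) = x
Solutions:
 u(x) = C1 + Integral(x/cos(x), x)


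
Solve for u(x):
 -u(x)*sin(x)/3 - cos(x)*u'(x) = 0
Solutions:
 u(x) = C1*cos(x)^(1/3)


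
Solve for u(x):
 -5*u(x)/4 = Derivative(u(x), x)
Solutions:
 u(x) = C1*exp(-5*x/4)


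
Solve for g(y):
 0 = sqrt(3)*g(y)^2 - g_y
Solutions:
 g(y) = -1/(C1 + sqrt(3)*y)


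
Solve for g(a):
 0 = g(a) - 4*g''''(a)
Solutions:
 g(a) = C1*exp(-sqrt(2)*a/2) + C2*exp(sqrt(2)*a/2) + C3*sin(sqrt(2)*a/2) + C4*cos(sqrt(2)*a/2)


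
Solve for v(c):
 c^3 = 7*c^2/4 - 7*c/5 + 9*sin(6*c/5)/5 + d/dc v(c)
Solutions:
 v(c) = C1 + c^4/4 - 7*c^3/12 + 7*c^2/10 + 3*cos(6*c/5)/2


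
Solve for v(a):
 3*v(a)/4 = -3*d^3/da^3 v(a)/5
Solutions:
 v(a) = C3*exp(-10^(1/3)*a/2) + (C1*sin(10^(1/3)*sqrt(3)*a/4) + C2*cos(10^(1/3)*sqrt(3)*a/4))*exp(10^(1/3)*a/4)


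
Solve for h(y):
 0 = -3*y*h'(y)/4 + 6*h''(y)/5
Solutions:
 h(y) = C1 + C2*erfi(sqrt(5)*y/4)


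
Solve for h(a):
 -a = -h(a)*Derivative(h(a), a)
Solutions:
 h(a) = -sqrt(C1 + a^2)
 h(a) = sqrt(C1 + a^2)


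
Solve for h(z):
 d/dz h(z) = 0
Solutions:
 h(z) = C1


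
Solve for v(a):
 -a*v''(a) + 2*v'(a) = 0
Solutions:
 v(a) = C1 + C2*a^3


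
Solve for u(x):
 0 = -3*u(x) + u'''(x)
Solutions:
 u(x) = C3*exp(3^(1/3)*x) + (C1*sin(3^(5/6)*x/2) + C2*cos(3^(5/6)*x/2))*exp(-3^(1/3)*x/2)


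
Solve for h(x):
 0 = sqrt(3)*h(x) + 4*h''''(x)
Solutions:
 h(x) = (C1*sin(3^(1/8)*x/2) + C2*cos(3^(1/8)*x/2))*exp(-3^(1/8)*x/2) + (C3*sin(3^(1/8)*x/2) + C4*cos(3^(1/8)*x/2))*exp(3^(1/8)*x/2)


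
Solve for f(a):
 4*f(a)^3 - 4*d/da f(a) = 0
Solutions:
 f(a) = -sqrt(2)*sqrt(-1/(C1 + a))/2
 f(a) = sqrt(2)*sqrt(-1/(C1 + a))/2


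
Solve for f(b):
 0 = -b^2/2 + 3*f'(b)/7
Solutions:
 f(b) = C1 + 7*b^3/18


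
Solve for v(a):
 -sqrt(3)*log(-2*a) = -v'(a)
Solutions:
 v(a) = C1 + sqrt(3)*a*log(-a) + sqrt(3)*a*(-1 + log(2))


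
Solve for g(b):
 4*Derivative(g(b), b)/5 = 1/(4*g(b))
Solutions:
 g(b) = -sqrt(C1 + 10*b)/4
 g(b) = sqrt(C1 + 10*b)/4


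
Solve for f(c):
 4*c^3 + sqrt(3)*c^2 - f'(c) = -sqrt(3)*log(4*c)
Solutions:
 f(c) = C1 + c^4 + sqrt(3)*c^3/3 + sqrt(3)*c*log(c) - sqrt(3)*c + 2*sqrt(3)*c*log(2)


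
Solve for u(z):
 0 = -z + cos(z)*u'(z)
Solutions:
 u(z) = C1 + Integral(z/cos(z), z)


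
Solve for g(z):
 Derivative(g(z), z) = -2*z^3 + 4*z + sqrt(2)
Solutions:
 g(z) = C1 - z^4/2 + 2*z^2 + sqrt(2)*z


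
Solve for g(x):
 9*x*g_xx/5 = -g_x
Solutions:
 g(x) = C1 + C2*x^(4/9)


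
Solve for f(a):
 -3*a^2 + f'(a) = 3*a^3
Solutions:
 f(a) = C1 + 3*a^4/4 + a^3


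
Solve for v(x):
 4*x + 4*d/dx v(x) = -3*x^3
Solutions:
 v(x) = C1 - 3*x^4/16 - x^2/2


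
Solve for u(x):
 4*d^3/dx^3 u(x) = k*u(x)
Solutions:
 u(x) = C1*exp(2^(1/3)*k^(1/3)*x/2) + C2*exp(2^(1/3)*k^(1/3)*x*(-1 + sqrt(3)*I)/4) + C3*exp(-2^(1/3)*k^(1/3)*x*(1 + sqrt(3)*I)/4)


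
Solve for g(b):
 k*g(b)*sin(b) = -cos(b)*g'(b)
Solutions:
 g(b) = C1*exp(k*log(cos(b)))


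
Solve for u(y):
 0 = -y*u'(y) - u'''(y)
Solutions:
 u(y) = C1 + Integral(C2*airyai(-y) + C3*airybi(-y), y)


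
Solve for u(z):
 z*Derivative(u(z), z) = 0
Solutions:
 u(z) = C1


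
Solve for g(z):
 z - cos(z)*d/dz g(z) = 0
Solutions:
 g(z) = C1 + Integral(z/cos(z), z)


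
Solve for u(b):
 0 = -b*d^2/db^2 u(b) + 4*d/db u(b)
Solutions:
 u(b) = C1 + C2*b^5


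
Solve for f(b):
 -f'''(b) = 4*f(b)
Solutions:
 f(b) = C3*exp(-2^(2/3)*b) + (C1*sin(2^(2/3)*sqrt(3)*b/2) + C2*cos(2^(2/3)*sqrt(3)*b/2))*exp(2^(2/3)*b/2)


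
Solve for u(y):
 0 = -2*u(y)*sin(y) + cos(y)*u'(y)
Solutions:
 u(y) = C1/cos(y)^2


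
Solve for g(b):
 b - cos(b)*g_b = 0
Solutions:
 g(b) = C1 + Integral(b/cos(b), b)


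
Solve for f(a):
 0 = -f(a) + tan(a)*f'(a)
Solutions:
 f(a) = C1*sin(a)


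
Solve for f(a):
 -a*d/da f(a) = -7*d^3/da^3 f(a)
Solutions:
 f(a) = C1 + Integral(C2*airyai(7^(2/3)*a/7) + C3*airybi(7^(2/3)*a/7), a)


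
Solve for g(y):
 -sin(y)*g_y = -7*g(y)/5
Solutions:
 g(y) = C1*(cos(y) - 1)^(7/10)/(cos(y) + 1)^(7/10)


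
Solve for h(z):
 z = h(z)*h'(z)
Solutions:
 h(z) = -sqrt(C1 + z^2)
 h(z) = sqrt(C1 + z^2)


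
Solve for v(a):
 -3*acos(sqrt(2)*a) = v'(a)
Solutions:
 v(a) = C1 - 3*a*acos(sqrt(2)*a) + 3*sqrt(2)*sqrt(1 - 2*a^2)/2


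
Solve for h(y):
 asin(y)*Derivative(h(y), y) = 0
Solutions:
 h(y) = C1


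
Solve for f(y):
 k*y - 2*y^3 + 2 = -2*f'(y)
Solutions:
 f(y) = C1 - k*y^2/4 + y^4/4 - y


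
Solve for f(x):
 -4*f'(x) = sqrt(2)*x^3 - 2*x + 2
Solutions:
 f(x) = C1 - sqrt(2)*x^4/16 + x^2/4 - x/2


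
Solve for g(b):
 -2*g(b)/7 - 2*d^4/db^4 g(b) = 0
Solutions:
 g(b) = (C1*sin(sqrt(2)*7^(3/4)*b/14) + C2*cos(sqrt(2)*7^(3/4)*b/14))*exp(-sqrt(2)*7^(3/4)*b/14) + (C3*sin(sqrt(2)*7^(3/4)*b/14) + C4*cos(sqrt(2)*7^(3/4)*b/14))*exp(sqrt(2)*7^(3/4)*b/14)


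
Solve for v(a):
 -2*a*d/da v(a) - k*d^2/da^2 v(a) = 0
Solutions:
 v(a) = C1 + C2*sqrt(k)*erf(a*sqrt(1/k))


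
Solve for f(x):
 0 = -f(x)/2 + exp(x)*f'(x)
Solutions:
 f(x) = C1*exp(-exp(-x)/2)


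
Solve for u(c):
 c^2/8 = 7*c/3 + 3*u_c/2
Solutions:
 u(c) = C1 + c^3/36 - 7*c^2/9


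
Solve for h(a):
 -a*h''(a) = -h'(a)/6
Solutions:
 h(a) = C1 + C2*a^(7/6)


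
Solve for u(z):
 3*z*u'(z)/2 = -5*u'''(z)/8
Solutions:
 u(z) = C1 + Integral(C2*airyai(-12^(1/3)*5^(2/3)*z/5) + C3*airybi(-12^(1/3)*5^(2/3)*z/5), z)


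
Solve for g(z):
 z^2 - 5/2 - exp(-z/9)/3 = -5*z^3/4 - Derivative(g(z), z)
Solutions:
 g(z) = C1 - 5*z^4/16 - z^3/3 + 5*z/2 - 3*exp(-z/9)


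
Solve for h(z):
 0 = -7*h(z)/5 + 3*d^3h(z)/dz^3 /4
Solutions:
 h(z) = C3*exp(15^(2/3)*28^(1/3)*z/15) + (C1*sin(28^(1/3)*3^(1/6)*5^(2/3)*z/10) + C2*cos(28^(1/3)*3^(1/6)*5^(2/3)*z/10))*exp(-15^(2/3)*28^(1/3)*z/30)


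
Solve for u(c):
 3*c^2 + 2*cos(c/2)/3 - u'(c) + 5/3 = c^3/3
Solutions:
 u(c) = C1 - c^4/12 + c^3 + 5*c/3 + 4*sin(c/2)/3


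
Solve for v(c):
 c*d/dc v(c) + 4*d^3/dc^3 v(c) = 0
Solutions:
 v(c) = C1 + Integral(C2*airyai(-2^(1/3)*c/2) + C3*airybi(-2^(1/3)*c/2), c)


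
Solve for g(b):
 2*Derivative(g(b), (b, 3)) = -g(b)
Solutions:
 g(b) = C3*exp(-2^(2/3)*b/2) + (C1*sin(2^(2/3)*sqrt(3)*b/4) + C2*cos(2^(2/3)*sqrt(3)*b/4))*exp(2^(2/3)*b/4)


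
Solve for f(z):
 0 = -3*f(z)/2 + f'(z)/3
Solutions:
 f(z) = C1*exp(9*z/2)


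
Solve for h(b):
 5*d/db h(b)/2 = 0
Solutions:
 h(b) = C1


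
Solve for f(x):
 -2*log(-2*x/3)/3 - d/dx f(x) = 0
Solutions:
 f(x) = C1 - 2*x*log(-x)/3 + 2*x*(-log(2) + 1 + log(3))/3


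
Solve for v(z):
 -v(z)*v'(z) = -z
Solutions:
 v(z) = -sqrt(C1 + z^2)
 v(z) = sqrt(C1 + z^2)


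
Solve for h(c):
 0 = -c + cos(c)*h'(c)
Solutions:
 h(c) = C1 + Integral(c/cos(c), c)


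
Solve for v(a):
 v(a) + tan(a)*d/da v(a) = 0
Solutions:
 v(a) = C1/sin(a)


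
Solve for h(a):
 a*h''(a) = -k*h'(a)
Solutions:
 h(a) = C1 + a^(1 - re(k))*(C2*sin(log(a)*Abs(im(k))) + C3*cos(log(a)*im(k)))


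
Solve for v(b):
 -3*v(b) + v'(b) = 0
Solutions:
 v(b) = C1*exp(3*b)


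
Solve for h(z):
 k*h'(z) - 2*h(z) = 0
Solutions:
 h(z) = C1*exp(2*z/k)


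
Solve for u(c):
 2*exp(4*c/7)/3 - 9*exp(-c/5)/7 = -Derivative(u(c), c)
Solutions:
 u(c) = C1 - 7*exp(4*c/7)/6 - 45*exp(-c/5)/7


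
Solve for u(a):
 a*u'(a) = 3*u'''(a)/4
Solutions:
 u(a) = C1 + Integral(C2*airyai(6^(2/3)*a/3) + C3*airybi(6^(2/3)*a/3), a)


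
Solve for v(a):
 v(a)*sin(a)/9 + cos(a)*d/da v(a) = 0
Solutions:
 v(a) = C1*cos(a)^(1/9)


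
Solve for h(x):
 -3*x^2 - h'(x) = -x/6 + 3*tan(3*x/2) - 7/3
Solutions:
 h(x) = C1 - x^3 + x^2/12 + 7*x/3 + 2*log(cos(3*x/2))


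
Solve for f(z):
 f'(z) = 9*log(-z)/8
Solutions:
 f(z) = C1 + 9*z*log(-z)/8 - 9*z/8


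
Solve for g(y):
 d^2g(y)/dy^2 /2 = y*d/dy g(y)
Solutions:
 g(y) = C1 + C2*erfi(y)


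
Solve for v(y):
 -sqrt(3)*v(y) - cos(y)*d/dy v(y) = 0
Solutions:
 v(y) = C1*(sin(y) - 1)^(sqrt(3)/2)/(sin(y) + 1)^(sqrt(3)/2)


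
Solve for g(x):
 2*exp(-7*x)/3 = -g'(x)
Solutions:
 g(x) = C1 + 2*exp(-7*x)/21


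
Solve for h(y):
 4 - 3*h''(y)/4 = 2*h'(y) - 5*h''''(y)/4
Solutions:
 h(y) = C1 + C2*exp(-5^(1/3)*y*(5^(1/3)/(sqrt(395) + 20)^(1/3) + (sqrt(395) + 20)^(1/3))/10)*sin(sqrt(3)*5^(1/3)*y*(-(sqrt(395) + 20)^(1/3) + 5^(1/3)/(sqrt(395) + 20)^(1/3))/10) + C3*exp(-5^(1/3)*y*(5^(1/3)/(sqrt(395) + 20)^(1/3) + (sqrt(395) + 20)^(1/3))/10)*cos(sqrt(3)*5^(1/3)*y*(-(sqrt(395) + 20)^(1/3) + 5^(1/3)/(sqrt(395) + 20)^(1/3))/10) + C4*exp(5^(1/3)*y*(5^(1/3)/(sqrt(395) + 20)^(1/3) + (sqrt(395) + 20)^(1/3))/5) + 2*y


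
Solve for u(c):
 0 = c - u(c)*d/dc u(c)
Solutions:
 u(c) = -sqrt(C1 + c^2)
 u(c) = sqrt(C1 + c^2)


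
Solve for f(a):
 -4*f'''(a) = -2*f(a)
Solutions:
 f(a) = C3*exp(2^(2/3)*a/2) + (C1*sin(2^(2/3)*sqrt(3)*a/4) + C2*cos(2^(2/3)*sqrt(3)*a/4))*exp(-2^(2/3)*a/4)


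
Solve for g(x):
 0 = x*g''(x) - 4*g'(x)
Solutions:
 g(x) = C1 + C2*x^5


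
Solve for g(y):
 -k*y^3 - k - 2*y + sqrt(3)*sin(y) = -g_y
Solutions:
 g(y) = C1 + k*y^4/4 + k*y + y^2 + sqrt(3)*cos(y)


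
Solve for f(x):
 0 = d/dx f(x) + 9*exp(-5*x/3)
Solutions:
 f(x) = C1 + 27*exp(-5*x/3)/5


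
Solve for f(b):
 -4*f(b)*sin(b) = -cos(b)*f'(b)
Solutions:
 f(b) = C1/cos(b)^4


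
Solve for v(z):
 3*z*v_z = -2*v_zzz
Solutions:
 v(z) = C1 + Integral(C2*airyai(-2^(2/3)*3^(1/3)*z/2) + C3*airybi(-2^(2/3)*3^(1/3)*z/2), z)


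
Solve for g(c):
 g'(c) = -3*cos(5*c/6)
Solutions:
 g(c) = C1 - 18*sin(5*c/6)/5


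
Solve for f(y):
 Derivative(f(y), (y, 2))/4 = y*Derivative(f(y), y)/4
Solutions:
 f(y) = C1 + C2*erfi(sqrt(2)*y/2)


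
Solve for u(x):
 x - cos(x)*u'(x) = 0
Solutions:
 u(x) = C1 + Integral(x/cos(x), x)


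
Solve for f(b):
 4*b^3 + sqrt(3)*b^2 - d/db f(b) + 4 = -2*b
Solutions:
 f(b) = C1 + b^4 + sqrt(3)*b^3/3 + b^2 + 4*b


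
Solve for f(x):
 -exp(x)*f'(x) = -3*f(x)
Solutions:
 f(x) = C1*exp(-3*exp(-x))


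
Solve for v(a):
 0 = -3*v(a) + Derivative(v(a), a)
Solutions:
 v(a) = C1*exp(3*a)


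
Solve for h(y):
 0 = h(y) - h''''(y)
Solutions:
 h(y) = C1*exp(-y) + C2*exp(y) + C3*sin(y) + C4*cos(y)


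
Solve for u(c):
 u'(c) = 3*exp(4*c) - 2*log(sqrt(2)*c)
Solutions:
 u(c) = C1 - 2*c*log(c) + c*(2 - log(2)) + 3*exp(4*c)/4


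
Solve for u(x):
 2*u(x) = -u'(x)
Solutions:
 u(x) = C1*exp(-2*x)


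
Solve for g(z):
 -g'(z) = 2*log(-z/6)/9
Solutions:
 g(z) = C1 - 2*z*log(-z)/9 + 2*z*(1 + log(6))/9


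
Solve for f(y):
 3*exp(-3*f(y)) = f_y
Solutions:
 f(y) = log(C1 + 9*y)/3
 f(y) = log((-3^(1/3) - 3^(5/6)*I)*(C1 + 3*y)^(1/3)/2)
 f(y) = log((-3^(1/3) + 3^(5/6)*I)*(C1 + 3*y)^(1/3)/2)


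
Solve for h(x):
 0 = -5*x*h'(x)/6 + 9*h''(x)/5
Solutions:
 h(x) = C1 + C2*erfi(5*sqrt(3)*x/18)


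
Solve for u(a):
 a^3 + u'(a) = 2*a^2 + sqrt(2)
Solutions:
 u(a) = C1 - a^4/4 + 2*a^3/3 + sqrt(2)*a


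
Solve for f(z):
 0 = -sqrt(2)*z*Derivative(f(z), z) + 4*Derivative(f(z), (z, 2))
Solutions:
 f(z) = C1 + C2*erfi(2^(3/4)*z/4)


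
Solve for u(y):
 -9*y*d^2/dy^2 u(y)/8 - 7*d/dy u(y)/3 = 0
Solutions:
 u(y) = C1 + C2/y^(29/27)


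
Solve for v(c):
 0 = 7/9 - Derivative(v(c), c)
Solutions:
 v(c) = C1 + 7*c/9


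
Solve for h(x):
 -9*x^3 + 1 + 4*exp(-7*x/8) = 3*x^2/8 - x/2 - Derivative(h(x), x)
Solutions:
 h(x) = C1 + 9*x^4/4 + x^3/8 - x^2/4 - x + 32*exp(-7*x/8)/7


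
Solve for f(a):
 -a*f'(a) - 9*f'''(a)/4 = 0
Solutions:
 f(a) = C1 + Integral(C2*airyai(-2^(2/3)*3^(1/3)*a/3) + C3*airybi(-2^(2/3)*3^(1/3)*a/3), a)


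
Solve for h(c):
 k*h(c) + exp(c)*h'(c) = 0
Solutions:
 h(c) = C1*exp(k*exp(-c))


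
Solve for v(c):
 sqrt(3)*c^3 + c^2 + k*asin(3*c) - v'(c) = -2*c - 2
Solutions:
 v(c) = C1 + sqrt(3)*c^4/4 + c^3/3 + c^2 + 2*c + k*(c*asin(3*c) + sqrt(1 - 9*c^2)/3)


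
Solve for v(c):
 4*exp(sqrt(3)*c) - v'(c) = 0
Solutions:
 v(c) = C1 + 4*sqrt(3)*exp(sqrt(3)*c)/3


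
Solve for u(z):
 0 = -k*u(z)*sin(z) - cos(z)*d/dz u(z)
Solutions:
 u(z) = C1*exp(k*log(cos(z)))


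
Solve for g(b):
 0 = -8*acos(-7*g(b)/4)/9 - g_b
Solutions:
 Integral(1/acos(-7*_y/4), (_y, g(b))) = C1 - 8*b/9


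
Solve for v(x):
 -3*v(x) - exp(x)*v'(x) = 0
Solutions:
 v(x) = C1*exp(3*exp(-x))


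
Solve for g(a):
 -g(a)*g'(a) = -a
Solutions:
 g(a) = -sqrt(C1 + a^2)
 g(a) = sqrt(C1 + a^2)


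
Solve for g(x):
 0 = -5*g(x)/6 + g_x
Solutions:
 g(x) = C1*exp(5*x/6)


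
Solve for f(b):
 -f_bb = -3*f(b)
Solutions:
 f(b) = C1*exp(-sqrt(3)*b) + C2*exp(sqrt(3)*b)


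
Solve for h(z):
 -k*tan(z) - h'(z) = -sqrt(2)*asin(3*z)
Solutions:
 h(z) = C1 + k*log(cos(z)) + sqrt(2)*(z*asin(3*z) + sqrt(1 - 9*z^2)/3)


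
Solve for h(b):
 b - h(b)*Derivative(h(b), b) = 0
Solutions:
 h(b) = -sqrt(C1 + b^2)
 h(b) = sqrt(C1 + b^2)


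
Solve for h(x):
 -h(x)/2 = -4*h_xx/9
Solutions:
 h(x) = C1*exp(-3*sqrt(2)*x/4) + C2*exp(3*sqrt(2)*x/4)


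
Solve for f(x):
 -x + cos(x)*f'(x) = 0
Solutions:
 f(x) = C1 + Integral(x/cos(x), x)


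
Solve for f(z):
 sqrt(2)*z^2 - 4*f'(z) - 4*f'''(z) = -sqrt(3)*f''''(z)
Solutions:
 f(z) = C1 + C2*exp(z*(-6^(1/3)*(9*sqrt(435) + 113*sqrt(3))^(1/3) - 8*6^(2/3)/(9*sqrt(435) + 113*sqrt(3))^(1/3) + 8*sqrt(3))/18)*sin(2^(1/3)*3^(1/6)*z*(-3^(2/3)*(9*sqrt(435) + 113*sqrt(3))^(1/3) + 24*2^(1/3)/(9*sqrt(435) + 113*sqrt(3))^(1/3))/18) + C3*exp(z*(-6^(1/3)*(9*sqrt(435) + 113*sqrt(3))^(1/3) - 8*6^(2/3)/(9*sqrt(435) + 113*sqrt(3))^(1/3) + 8*sqrt(3))/18)*cos(2^(1/3)*3^(1/6)*z*(-3^(2/3)*(9*sqrt(435) + 113*sqrt(3))^(1/3) + 24*2^(1/3)/(9*sqrt(435) + 113*sqrt(3))^(1/3))/18) + C4*exp(z*(8*6^(2/3)/(9*sqrt(435) + 113*sqrt(3))^(1/3) + 4*sqrt(3) + 6^(1/3)*(9*sqrt(435) + 113*sqrt(3))^(1/3))/9) + sqrt(2)*z^3/12 - sqrt(2)*z/2


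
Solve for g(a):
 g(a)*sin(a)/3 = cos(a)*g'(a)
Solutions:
 g(a) = C1/cos(a)^(1/3)


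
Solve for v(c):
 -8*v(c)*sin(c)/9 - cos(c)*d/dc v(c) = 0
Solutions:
 v(c) = C1*cos(c)^(8/9)


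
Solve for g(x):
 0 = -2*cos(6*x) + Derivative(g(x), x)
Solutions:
 g(x) = C1 + sin(6*x)/3


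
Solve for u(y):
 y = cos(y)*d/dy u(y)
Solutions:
 u(y) = C1 + Integral(y/cos(y), y)


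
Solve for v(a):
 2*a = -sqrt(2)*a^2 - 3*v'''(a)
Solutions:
 v(a) = C1 + C2*a + C3*a^2 - sqrt(2)*a^5/180 - a^4/36


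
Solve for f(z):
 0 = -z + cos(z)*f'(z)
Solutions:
 f(z) = C1 + Integral(z/cos(z), z)


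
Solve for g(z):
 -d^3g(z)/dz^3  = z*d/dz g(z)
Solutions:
 g(z) = C1 + Integral(C2*airyai(-z) + C3*airybi(-z), z)


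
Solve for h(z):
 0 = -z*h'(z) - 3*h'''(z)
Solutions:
 h(z) = C1 + Integral(C2*airyai(-3^(2/3)*z/3) + C3*airybi(-3^(2/3)*z/3), z)


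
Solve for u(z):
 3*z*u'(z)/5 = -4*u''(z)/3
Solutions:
 u(z) = C1 + C2*erf(3*sqrt(10)*z/20)


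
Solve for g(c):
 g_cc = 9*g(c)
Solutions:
 g(c) = C1*exp(-3*c) + C2*exp(3*c)


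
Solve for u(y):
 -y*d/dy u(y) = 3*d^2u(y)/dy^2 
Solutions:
 u(y) = C1 + C2*erf(sqrt(6)*y/6)


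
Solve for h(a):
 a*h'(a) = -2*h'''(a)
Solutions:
 h(a) = C1 + Integral(C2*airyai(-2^(2/3)*a/2) + C3*airybi(-2^(2/3)*a/2), a)


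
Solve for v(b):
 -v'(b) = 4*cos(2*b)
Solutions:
 v(b) = C1 - 2*sin(2*b)


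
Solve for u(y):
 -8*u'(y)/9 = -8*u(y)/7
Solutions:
 u(y) = C1*exp(9*y/7)


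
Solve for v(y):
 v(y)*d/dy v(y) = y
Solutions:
 v(y) = -sqrt(C1 + y^2)
 v(y) = sqrt(C1 + y^2)


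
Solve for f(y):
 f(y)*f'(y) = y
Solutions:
 f(y) = -sqrt(C1 + y^2)
 f(y) = sqrt(C1 + y^2)


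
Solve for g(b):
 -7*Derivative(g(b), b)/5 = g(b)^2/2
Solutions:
 g(b) = 14/(C1 + 5*b)


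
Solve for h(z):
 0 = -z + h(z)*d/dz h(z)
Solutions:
 h(z) = -sqrt(C1 + z^2)
 h(z) = sqrt(C1 + z^2)


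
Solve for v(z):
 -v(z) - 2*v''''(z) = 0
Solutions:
 v(z) = (C1*sin(2^(1/4)*z/2) + C2*cos(2^(1/4)*z/2))*exp(-2^(1/4)*z/2) + (C3*sin(2^(1/4)*z/2) + C4*cos(2^(1/4)*z/2))*exp(2^(1/4)*z/2)


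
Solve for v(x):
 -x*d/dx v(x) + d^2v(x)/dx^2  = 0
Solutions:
 v(x) = C1 + C2*erfi(sqrt(2)*x/2)


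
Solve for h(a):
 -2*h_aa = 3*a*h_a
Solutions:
 h(a) = C1 + C2*erf(sqrt(3)*a/2)


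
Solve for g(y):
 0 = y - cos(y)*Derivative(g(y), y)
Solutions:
 g(y) = C1 + Integral(y/cos(y), y)


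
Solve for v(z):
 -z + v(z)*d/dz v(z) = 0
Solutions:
 v(z) = -sqrt(C1 + z^2)
 v(z) = sqrt(C1 + z^2)


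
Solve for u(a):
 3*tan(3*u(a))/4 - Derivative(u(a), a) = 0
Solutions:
 u(a) = -asin(C1*exp(9*a/4))/3 + pi/3
 u(a) = asin(C1*exp(9*a/4))/3


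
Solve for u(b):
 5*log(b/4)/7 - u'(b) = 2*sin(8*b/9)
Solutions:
 u(b) = C1 + 5*b*log(b)/7 - 10*b*log(2)/7 - 5*b/7 + 9*cos(8*b/9)/4


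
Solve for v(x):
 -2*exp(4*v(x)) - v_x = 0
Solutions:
 v(x) = log(-I*(1/(C1 + 8*x))^(1/4))
 v(x) = log(I*(1/(C1 + 8*x))^(1/4))
 v(x) = log(-(1/(C1 + 8*x))^(1/4))
 v(x) = log(1/(C1 + 8*x))/4


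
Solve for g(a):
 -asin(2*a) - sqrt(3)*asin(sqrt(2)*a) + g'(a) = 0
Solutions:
 g(a) = C1 + a*asin(2*a) + sqrt(1 - 4*a^2)/2 + sqrt(3)*(a*asin(sqrt(2)*a) + sqrt(2)*sqrt(1 - 2*a^2)/2)


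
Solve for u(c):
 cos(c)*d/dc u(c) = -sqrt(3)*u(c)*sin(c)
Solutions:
 u(c) = C1*cos(c)^(sqrt(3))


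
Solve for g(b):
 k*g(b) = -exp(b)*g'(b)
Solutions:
 g(b) = C1*exp(k*exp(-b))


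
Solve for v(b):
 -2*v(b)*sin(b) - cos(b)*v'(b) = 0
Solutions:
 v(b) = C1*cos(b)^2


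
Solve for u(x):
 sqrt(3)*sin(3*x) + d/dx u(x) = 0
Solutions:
 u(x) = C1 + sqrt(3)*cos(3*x)/3


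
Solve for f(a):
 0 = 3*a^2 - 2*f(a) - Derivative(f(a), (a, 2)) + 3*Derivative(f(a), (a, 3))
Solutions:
 f(a) = C3*exp(a) + 3*a^2/2 + (C1*sin(sqrt(5)*a/3) + C2*cos(sqrt(5)*a/3))*exp(-a/3) - 3/2


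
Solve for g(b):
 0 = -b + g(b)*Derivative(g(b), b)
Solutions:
 g(b) = -sqrt(C1 + b^2)
 g(b) = sqrt(C1 + b^2)


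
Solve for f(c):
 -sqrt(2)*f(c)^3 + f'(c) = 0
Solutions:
 f(c) = -sqrt(2)*sqrt(-1/(C1 + sqrt(2)*c))/2
 f(c) = sqrt(2)*sqrt(-1/(C1 + sqrt(2)*c))/2


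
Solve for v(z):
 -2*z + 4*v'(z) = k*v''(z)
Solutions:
 v(z) = C1 + C2*exp(4*z/k) + k*z/8 + z^2/4


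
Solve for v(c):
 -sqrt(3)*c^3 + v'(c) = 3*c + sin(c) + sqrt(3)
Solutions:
 v(c) = C1 + sqrt(3)*c^4/4 + 3*c^2/2 + sqrt(3)*c - cos(c)


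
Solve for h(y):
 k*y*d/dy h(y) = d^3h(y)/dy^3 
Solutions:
 h(y) = C1 + Integral(C2*airyai(k^(1/3)*y) + C3*airybi(k^(1/3)*y), y)


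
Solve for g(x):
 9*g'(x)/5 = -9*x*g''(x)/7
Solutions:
 g(x) = C1 + C2/x^(2/5)


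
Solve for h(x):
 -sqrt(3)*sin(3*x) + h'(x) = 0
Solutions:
 h(x) = C1 - sqrt(3)*cos(3*x)/3


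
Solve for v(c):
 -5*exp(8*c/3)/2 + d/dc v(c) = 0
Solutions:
 v(c) = C1 + 15*exp(8*c/3)/16


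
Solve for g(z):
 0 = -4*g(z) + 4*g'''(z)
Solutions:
 g(z) = C3*exp(z) + (C1*sin(sqrt(3)*z/2) + C2*cos(sqrt(3)*z/2))*exp(-z/2)


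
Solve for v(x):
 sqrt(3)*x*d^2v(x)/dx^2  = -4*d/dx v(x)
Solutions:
 v(x) = C1 + C2*x^(1 - 4*sqrt(3)/3)


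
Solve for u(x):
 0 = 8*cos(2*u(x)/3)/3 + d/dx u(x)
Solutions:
 8*x/3 - 3*log(sin(2*u(x)/3) - 1)/4 + 3*log(sin(2*u(x)/3) + 1)/4 = C1


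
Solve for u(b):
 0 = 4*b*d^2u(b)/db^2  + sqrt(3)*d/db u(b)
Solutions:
 u(b) = C1 + C2*b^(1 - sqrt(3)/4)


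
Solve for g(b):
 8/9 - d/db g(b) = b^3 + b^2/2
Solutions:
 g(b) = C1 - b^4/4 - b^3/6 + 8*b/9


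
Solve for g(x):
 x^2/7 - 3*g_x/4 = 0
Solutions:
 g(x) = C1 + 4*x^3/63


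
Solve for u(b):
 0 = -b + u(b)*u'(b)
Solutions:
 u(b) = -sqrt(C1 + b^2)
 u(b) = sqrt(C1 + b^2)


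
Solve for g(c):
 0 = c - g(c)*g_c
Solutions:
 g(c) = -sqrt(C1 + c^2)
 g(c) = sqrt(C1 + c^2)


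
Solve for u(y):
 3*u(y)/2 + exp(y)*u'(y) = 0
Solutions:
 u(y) = C1*exp(3*exp(-y)/2)


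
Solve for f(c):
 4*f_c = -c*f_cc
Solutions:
 f(c) = C1 + C2/c^3


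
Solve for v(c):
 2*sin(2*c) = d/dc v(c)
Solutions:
 v(c) = C1 - cos(2*c)


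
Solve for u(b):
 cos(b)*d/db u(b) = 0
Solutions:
 u(b) = C1


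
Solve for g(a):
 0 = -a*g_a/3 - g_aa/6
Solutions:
 g(a) = C1 + C2*erf(a)


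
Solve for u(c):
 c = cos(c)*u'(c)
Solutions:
 u(c) = C1 + Integral(c/cos(c), c)


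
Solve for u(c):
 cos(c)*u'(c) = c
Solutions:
 u(c) = C1 + Integral(c/cos(c), c)


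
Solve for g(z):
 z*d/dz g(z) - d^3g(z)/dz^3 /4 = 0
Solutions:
 g(z) = C1 + Integral(C2*airyai(2^(2/3)*z) + C3*airybi(2^(2/3)*z), z)


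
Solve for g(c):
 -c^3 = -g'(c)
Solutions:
 g(c) = C1 + c^4/4


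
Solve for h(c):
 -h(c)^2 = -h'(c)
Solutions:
 h(c) = -1/(C1 + c)


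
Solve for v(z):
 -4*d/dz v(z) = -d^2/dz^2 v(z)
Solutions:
 v(z) = C1 + C2*exp(4*z)


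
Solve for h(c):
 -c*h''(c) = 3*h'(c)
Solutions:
 h(c) = C1 + C2/c^2


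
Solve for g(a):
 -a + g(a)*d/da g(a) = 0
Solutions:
 g(a) = -sqrt(C1 + a^2)
 g(a) = sqrt(C1 + a^2)


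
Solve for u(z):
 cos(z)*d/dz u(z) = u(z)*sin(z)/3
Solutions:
 u(z) = C1/cos(z)^(1/3)


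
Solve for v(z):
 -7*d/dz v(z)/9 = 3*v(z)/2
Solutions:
 v(z) = C1*exp(-27*z/14)


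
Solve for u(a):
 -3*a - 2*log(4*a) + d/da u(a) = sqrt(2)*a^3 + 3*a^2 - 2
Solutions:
 u(a) = C1 + sqrt(2)*a^4/4 + a^3 + 3*a^2/2 + 2*a*log(a) - 4*a + a*log(16)


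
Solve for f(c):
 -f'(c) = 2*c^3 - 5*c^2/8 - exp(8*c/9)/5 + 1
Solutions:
 f(c) = C1 - c^4/2 + 5*c^3/24 - c + 9*exp(8*c/9)/40


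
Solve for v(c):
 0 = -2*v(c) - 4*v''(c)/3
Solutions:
 v(c) = C1*sin(sqrt(6)*c/2) + C2*cos(sqrt(6)*c/2)


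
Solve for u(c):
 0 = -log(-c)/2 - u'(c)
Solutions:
 u(c) = C1 - c*log(-c)/2 + c/2


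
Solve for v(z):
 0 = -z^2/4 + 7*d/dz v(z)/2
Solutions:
 v(z) = C1 + z^3/42


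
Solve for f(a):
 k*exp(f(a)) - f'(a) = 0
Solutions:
 f(a) = log(-1/(C1 + a*k))


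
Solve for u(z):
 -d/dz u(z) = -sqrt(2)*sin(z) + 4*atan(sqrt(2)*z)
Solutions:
 u(z) = C1 - 4*z*atan(sqrt(2)*z) + sqrt(2)*log(2*z^2 + 1) - sqrt(2)*cos(z)


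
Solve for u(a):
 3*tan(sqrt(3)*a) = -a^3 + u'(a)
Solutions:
 u(a) = C1 + a^4/4 - sqrt(3)*log(cos(sqrt(3)*a))


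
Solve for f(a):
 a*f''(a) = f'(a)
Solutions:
 f(a) = C1 + C2*a^2


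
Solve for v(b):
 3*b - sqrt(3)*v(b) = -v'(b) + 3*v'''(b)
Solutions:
 v(b) = C1*exp(2^(1/3)*3^(1/6)*b*(6/(sqrt(717) + 27)^(1/3) + 2^(1/3)*3^(2/3)*(sqrt(717) + 27)^(1/3))/36)*sin(b*(-12^(1/3)*(sqrt(717) + 27)^(1/3) + 2*18^(1/3)/(sqrt(717) + 27)^(1/3))/12) + C2*exp(2^(1/3)*3^(1/6)*b*(6/(sqrt(717) + 27)^(1/3) + 2^(1/3)*3^(2/3)*(sqrt(717) + 27)^(1/3))/36)*cos(b*(-12^(1/3)*(sqrt(717) + 27)^(1/3) + 2*18^(1/3)/(sqrt(717) + 27)^(1/3))/12) + C3*exp(-2^(1/3)*3^(1/6)*b*(6/(sqrt(717) + 27)^(1/3) + 2^(1/3)*3^(2/3)*(sqrt(717) + 27)^(1/3))/18) + sqrt(3)*b + 1


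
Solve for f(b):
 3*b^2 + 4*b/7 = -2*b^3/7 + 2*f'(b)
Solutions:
 f(b) = C1 + b^4/28 + b^3/2 + b^2/7


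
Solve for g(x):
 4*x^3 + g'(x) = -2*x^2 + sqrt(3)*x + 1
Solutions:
 g(x) = C1 - x^4 - 2*x^3/3 + sqrt(3)*x^2/2 + x


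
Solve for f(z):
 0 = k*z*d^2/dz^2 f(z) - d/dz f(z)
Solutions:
 f(z) = C1 + z^(((re(k) + 1)*re(k) + im(k)^2)/(re(k)^2 + im(k)^2))*(C2*sin(log(z)*Abs(im(k))/(re(k)^2 + im(k)^2)) + C3*cos(log(z)*im(k)/(re(k)^2 + im(k)^2)))


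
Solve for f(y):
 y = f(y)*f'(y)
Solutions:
 f(y) = -sqrt(C1 + y^2)
 f(y) = sqrt(C1 + y^2)


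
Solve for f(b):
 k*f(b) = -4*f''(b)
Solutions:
 f(b) = C1*exp(-b*sqrt(-k)/2) + C2*exp(b*sqrt(-k)/2)


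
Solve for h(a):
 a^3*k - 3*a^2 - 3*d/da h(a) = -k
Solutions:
 h(a) = C1 + a^4*k/12 - a^3/3 + a*k/3


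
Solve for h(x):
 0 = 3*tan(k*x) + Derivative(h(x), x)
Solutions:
 h(x) = C1 - 3*Piecewise((-log(cos(k*x))/k, Ne(k, 0)), (0, True))


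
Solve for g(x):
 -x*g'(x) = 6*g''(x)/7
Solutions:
 g(x) = C1 + C2*erf(sqrt(21)*x/6)


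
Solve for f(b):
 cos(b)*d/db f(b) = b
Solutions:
 f(b) = C1 + Integral(b/cos(b), b)


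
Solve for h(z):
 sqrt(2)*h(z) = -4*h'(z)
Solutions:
 h(z) = C1*exp(-sqrt(2)*z/4)


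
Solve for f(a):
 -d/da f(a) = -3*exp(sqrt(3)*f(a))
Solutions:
 f(a) = sqrt(3)*(2*log(-1/(C1 + 3*a)) - log(3))/6


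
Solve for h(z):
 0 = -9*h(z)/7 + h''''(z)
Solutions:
 h(z) = C1*exp(-sqrt(3)*7^(3/4)*z/7) + C2*exp(sqrt(3)*7^(3/4)*z/7) + C3*sin(sqrt(3)*7^(3/4)*z/7) + C4*cos(sqrt(3)*7^(3/4)*z/7)


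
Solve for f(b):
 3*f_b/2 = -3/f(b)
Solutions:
 f(b) = -sqrt(C1 - 4*b)
 f(b) = sqrt(C1 - 4*b)


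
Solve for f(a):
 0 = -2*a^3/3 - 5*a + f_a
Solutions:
 f(a) = C1 + a^4/6 + 5*a^2/2


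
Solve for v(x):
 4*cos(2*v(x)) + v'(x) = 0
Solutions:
 v(x) = -asin((C1 + exp(16*x))/(C1 - exp(16*x)))/2 + pi/2
 v(x) = asin((C1 + exp(16*x))/(C1 - exp(16*x)))/2


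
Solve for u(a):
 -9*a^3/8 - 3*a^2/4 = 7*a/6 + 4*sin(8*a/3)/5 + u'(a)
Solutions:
 u(a) = C1 - 9*a^4/32 - a^3/4 - 7*a^2/12 + 3*cos(8*a/3)/10


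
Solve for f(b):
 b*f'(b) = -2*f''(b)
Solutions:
 f(b) = C1 + C2*erf(b/2)


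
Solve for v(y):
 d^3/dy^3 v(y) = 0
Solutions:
 v(y) = C1 + C2*y + C3*y^2


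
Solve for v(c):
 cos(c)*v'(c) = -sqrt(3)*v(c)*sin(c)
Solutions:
 v(c) = C1*cos(c)^(sqrt(3))


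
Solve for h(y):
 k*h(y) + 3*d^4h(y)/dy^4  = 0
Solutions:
 h(y) = C1*exp(-3^(3/4)*y*(-k)^(1/4)/3) + C2*exp(3^(3/4)*y*(-k)^(1/4)/3) + C3*exp(-3^(3/4)*I*y*(-k)^(1/4)/3) + C4*exp(3^(3/4)*I*y*(-k)^(1/4)/3)


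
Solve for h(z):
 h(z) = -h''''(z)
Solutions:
 h(z) = (C1*sin(sqrt(2)*z/2) + C2*cos(sqrt(2)*z/2))*exp(-sqrt(2)*z/2) + (C3*sin(sqrt(2)*z/2) + C4*cos(sqrt(2)*z/2))*exp(sqrt(2)*z/2)


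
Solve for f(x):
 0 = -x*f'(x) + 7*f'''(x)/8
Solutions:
 f(x) = C1 + Integral(C2*airyai(2*7^(2/3)*x/7) + C3*airybi(2*7^(2/3)*x/7), x)


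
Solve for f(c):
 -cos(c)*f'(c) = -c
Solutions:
 f(c) = C1 + Integral(c/cos(c), c)


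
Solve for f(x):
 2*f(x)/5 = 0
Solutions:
 f(x) = 0


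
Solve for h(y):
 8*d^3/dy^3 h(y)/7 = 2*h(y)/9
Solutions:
 h(y) = C3*exp(42^(1/3)*y/6) + (C1*sin(14^(1/3)*3^(5/6)*y/12) + C2*cos(14^(1/3)*3^(5/6)*y/12))*exp(-42^(1/3)*y/12)


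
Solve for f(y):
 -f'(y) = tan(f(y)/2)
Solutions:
 f(y) = -2*asin(C1*exp(-y/2)) + 2*pi
 f(y) = 2*asin(C1*exp(-y/2))


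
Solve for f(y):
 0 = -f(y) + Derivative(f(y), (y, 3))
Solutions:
 f(y) = C3*exp(y) + (C1*sin(sqrt(3)*y/2) + C2*cos(sqrt(3)*y/2))*exp(-y/2)


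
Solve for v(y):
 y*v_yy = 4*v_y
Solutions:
 v(y) = C1 + C2*y^5


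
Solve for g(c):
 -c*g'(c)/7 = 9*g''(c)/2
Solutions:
 g(c) = C1 + C2*erf(sqrt(7)*c/21)


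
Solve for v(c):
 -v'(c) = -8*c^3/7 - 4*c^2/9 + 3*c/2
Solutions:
 v(c) = C1 + 2*c^4/7 + 4*c^3/27 - 3*c^2/4


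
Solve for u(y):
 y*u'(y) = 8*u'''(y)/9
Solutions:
 u(y) = C1 + Integral(C2*airyai(3^(2/3)*y/2) + C3*airybi(3^(2/3)*y/2), y)


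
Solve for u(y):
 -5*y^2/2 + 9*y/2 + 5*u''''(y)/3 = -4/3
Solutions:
 u(y) = C1 + C2*y + C3*y^2 + C4*y^3 + y^6/240 - 9*y^5/400 - y^4/30


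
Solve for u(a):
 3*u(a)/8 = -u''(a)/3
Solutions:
 u(a) = C1*sin(3*sqrt(2)*a/4) + C2*cos(3*sqrt(2)*a/4)


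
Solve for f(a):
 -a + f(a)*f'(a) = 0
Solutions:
 f(a) = -sqrt(C1 + a^2)
 f(a) = sqrt(C1 + a^2)


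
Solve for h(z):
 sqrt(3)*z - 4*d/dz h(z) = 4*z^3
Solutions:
 h(z) = C1 - z^4/4 + sqrt(3)*z^2/8


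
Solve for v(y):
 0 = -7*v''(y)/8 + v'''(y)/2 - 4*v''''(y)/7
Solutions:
 v(y) = C1 + C2*y + (C3*sin(7*sqrt(7)*y/16) + C4*cos(7*sqrt(7)*y/16))*exp(7*y/16)


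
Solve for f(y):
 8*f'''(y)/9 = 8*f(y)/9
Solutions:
 f(y) = C3*exp(y) + (C1*sin(sqrt(3)*y/2) + C2*cos(sqrt(3)*y/2))*exp(-y/2)


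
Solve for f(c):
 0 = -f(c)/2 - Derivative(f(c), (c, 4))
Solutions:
 f(c) = (C1*sin(2^(1/4)*c/2) + C2*cos(2^(1/4)*c/2))*exp(-2^(1/4)*c/2) + (C3*sin(2^(1/4)*c/2) + C4*cos(2^(1/4)*c/2))*exp(2^(1/4)*c/2)


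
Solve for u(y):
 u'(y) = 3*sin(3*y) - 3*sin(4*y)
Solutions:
 u(y) = C1 - cos(3*y) + 3*cos(4*y)/4


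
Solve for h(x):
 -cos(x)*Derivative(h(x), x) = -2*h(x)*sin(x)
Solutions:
 h(x) = C1/cos(x)^2


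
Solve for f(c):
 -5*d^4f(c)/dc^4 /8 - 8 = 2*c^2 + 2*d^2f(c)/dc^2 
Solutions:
 f(c) = C1 + C2*c + C3*sin(4*sqrt(5)*c/5) + C4*cos(4*sqrt(5)*c/5) - c^4/12 - 27*c^2/16


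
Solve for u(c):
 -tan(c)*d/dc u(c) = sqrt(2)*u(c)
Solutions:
 u(c) = C1/sin(c)^(sqrt(2))


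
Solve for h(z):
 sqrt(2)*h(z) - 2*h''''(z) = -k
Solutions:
 h(z) = C1*exp(-2^(7/8)*z/2) + C2*exp(2^(7/8)*z/2) + C3*sin(2^(7/8)*z/2) + C4*cos(2^(7/8)*z/2) - sqrt(2)*k/2


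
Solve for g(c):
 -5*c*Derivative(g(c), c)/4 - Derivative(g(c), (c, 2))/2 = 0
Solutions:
 g(c) = C1 + C2*erf(sqrt(5)*c/2)


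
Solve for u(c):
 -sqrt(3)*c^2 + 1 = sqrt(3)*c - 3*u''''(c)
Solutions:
 u(c) = C1 + C2*c + C3*c^2 + C4*c^3 + sqrt(3)*c^6/1080 + sqrt(3)*c^5/360 - c^4/72


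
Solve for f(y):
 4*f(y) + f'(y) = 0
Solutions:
 f(y) = C1*exp(-4*y)


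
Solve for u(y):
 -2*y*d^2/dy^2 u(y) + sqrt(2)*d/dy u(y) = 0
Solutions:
 u(y) = C1 + C2*y^(sqrt(2)/2 + 1)


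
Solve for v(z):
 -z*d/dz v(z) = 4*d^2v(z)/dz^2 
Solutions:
 v(z) = C1 + C2*erf(sqrt(2)*z/4)


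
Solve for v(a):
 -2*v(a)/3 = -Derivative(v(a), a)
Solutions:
 v(a) = C1*exp(2*a/3)


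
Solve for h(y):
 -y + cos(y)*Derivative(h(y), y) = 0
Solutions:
 h(y) = C1 + Integral(y/cos(y), y)


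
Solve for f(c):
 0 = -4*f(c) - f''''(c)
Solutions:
 f(c) = (C1*sin(c) + C2*cos(c))*exp(-c) + (C3*sin(c) + C4*cos(c))*exp(c)


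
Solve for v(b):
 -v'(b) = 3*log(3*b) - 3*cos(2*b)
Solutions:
 v(b) = C1 - 3*b*log(b) - 3*b*log(3) + 3*b + 3*sin(2*b)/2


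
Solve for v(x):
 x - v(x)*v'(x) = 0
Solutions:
 v(x) = -sqrt(C1 + x^2)
 v(x) = sqrt(C1 + x^2)


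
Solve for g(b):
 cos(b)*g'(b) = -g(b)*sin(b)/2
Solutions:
 g(b) = C1*sqrt(cos(b))


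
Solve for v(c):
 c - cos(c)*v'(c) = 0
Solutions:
 v(c) = C1 + Integral(c/cos(c), c)


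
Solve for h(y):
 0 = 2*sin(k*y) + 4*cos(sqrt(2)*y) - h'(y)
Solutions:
 h(y) = C1 + 2*sqrt(2)*sin(sqrt(2)*y) - 2*cos(k*y)/k


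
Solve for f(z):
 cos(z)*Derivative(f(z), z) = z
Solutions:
 f(z) = C1 + Integral(z/cos(z), z)


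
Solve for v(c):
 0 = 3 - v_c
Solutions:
 v(c) = C1 + 3*c


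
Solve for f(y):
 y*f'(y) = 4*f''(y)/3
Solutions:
 f(y) = C1 + C2*erfi(sqrt(6)*y/4)


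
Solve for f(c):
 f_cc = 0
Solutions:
 f(c) = C1 + C2*c


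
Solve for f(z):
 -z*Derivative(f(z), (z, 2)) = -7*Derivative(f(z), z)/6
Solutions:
 f(z) = C1 + C2*z^(13/6)


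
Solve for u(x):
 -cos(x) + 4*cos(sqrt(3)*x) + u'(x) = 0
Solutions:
 u(x) = C1 + sin(x) - 4*sqrt(3)*sin(sqrt(3)*x)/3


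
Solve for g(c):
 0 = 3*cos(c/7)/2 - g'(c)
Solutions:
 g(c) = C1 + 21*sin(c/7)/2


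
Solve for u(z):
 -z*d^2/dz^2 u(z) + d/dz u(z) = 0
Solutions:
 u(z) = C1 + C2*z^2


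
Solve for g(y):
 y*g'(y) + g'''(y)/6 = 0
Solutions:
 g(y) = C1 + Integral(C2*airyai(-6^(1/3)*y) + C3*airybi(-6^(1/3)*y), y)


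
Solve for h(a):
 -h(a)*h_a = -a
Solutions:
 h(a) = -sqrt(C1 + a^2)
 h(a) = sqrt(C1 + a^2)


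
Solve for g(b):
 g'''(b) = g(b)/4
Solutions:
 g(b) = C3*exp(2^(1/3)*b/2) + (C1*sin(2^(1/3)*sqrt(3)*b/4) + C2*cos(2^(1/3)*sqrt(3)*b/4))*exp(-2^(1/3)*b/4)


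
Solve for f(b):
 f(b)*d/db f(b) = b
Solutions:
 f(b) = -sqrt(C1 + b^2)
 f(b) = sqrt(C1 + b^2)


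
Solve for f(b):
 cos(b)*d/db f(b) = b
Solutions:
 f(b) = C1 + Integral(b/cos(b), b)


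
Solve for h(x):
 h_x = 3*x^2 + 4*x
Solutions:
 h(x) = C1 + x^3 + 2*x^2


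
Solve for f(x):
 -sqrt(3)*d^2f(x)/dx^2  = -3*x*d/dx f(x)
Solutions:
 f(x) = C1 + C2*erfi(sqrt(2)*3^(1/4)*x/2)


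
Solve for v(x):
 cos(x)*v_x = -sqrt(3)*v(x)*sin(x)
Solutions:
 v(x) = C1*cos(x)^(sqrt(3))


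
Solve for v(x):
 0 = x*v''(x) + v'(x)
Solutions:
 v(x) = C1 + C2*log(x)


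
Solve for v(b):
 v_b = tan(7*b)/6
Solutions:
 v(b) = C1 - log(cos(7*b))/42


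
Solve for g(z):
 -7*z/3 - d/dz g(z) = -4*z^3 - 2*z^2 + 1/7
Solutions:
 g(z) = C1 + z^4 + 2*z^3/3 - 7*z^2/6 - z/7


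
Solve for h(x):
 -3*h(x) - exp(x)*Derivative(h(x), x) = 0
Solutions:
 h(x) = C1*exp(3*exp(-x))


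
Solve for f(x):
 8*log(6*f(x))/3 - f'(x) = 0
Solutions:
 -3*Integral(1/(log(_y) + log(6)), (_y, f(x)))/8 = C1 - x


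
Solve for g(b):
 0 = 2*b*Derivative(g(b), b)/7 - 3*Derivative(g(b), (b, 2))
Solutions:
 g(b) = C1 + C2*erfi(sqrt(21)*b/21)


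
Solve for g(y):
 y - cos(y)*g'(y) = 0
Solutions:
 g(y) = C1 + Integral(y/cos(y), y)


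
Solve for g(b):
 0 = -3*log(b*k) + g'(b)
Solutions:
 g(b) = C1 + 3*b*log(b*k) - 3*b


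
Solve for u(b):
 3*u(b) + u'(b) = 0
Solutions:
 u(b) = C1*exp(-3*b)


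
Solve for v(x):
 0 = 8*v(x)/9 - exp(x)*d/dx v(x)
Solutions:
 v(x) = C1*exp(-8*exp(-x)/9)


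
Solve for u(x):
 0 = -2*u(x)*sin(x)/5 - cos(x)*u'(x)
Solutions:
 u(x) = C1*cos(x)^(2/5)


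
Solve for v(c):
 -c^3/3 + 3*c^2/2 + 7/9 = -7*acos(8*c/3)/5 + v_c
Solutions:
 v(c) = C1 - c^4/12 + c^3/2 + 7*c*acos(8*c/3)/5 + 7*c/9 - 7*sqrt(9 - 64*c^2)/40


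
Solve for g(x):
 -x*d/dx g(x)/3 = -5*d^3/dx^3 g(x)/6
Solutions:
 g(x) = C1 + Integral(C2*airyai(2^(1/3)*5^(2/3)*x/5) + C3*airybi(2^(1/3)*5^(2/3)*x/5), x)


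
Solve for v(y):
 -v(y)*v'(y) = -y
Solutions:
 v(y) = -sqrt(C1 + y^2)
 v(y) = sqrt(C1 + y^2)


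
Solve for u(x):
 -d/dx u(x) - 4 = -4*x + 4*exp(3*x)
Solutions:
 u(x) = C1 + 2*x^2 - 4*x - 4*exp(3*x)/3


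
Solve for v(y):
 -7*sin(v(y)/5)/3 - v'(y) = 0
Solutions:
 7*y/3 + 5*log(cos(v(y)/5) - 1)/2 - 5*log(cos(v(y)/5) + 1)/2 = C1


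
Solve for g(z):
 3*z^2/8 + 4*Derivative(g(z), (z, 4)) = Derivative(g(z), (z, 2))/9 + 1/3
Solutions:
 g(z) = C1 + C2*z + C3*exp(-z/6) + C4*exp(z/6) + 9*z^4/32 + 120*z^2


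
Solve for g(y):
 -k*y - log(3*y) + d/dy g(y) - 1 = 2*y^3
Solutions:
 g(y) = C1 + k*y^2/2 + y^4/2 + y*log(y) + y*log(3)


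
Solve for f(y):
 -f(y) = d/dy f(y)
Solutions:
 f(y) = C1*exp(-y)


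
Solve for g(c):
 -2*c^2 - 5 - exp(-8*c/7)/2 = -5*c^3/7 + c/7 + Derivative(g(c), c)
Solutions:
 g(c) = C1 + 5*c^4/28 - 2*c^3/3 - c^2/14 - 5*c + 7*exp(-8*c/7)/16


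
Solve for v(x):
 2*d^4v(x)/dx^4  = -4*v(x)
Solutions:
 v(x) = (C1*sin(2^(3/4)*x/2) + C2*cos(2^(3/4)*x/2))*exp(-2^(3/4)*x/2) + (C3*sin(2^(3/4)*x/2) + C4*cos(2^(3/4)*x/2))*exp(2^(3/4)*x/2)


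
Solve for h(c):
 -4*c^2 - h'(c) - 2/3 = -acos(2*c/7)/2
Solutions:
 h(c) = C1 - 4*c^3/3 + c*acos(2*c/7)/2 - 2*c/3 - sqrt(49 - 4*c^2)/4


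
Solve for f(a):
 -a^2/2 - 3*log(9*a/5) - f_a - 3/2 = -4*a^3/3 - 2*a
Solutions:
 f(a) = C1 + a^4/3 - a^3/6 + a^2 - 3*a*log(a) + a*log(125/729) + 3*a/2


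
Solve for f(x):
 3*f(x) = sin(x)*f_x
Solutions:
 f(x) = C1*(cos(x) - 1)^(3/2)/(cos(x) + 1)^(3/2)


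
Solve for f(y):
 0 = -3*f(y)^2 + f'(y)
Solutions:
 f(y) = -1/(C1 + 3*y)


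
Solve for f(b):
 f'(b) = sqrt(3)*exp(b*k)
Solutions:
 f(b) = C1 + sqrt(3)*exp(b*k)/k


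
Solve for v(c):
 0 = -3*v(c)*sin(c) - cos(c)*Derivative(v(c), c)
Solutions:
 v(c) = C1*cos(c)^3


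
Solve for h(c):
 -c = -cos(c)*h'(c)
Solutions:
 h(c) = C1 + Integral(c/cos(c), c)


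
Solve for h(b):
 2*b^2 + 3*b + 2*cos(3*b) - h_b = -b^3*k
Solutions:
 h(b) = C1 + b^4*k/4 + 2*b^3/3 + 3*b^2/2 + 2*sin(3*b)/3


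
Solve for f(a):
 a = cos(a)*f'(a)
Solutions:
 f(a) = C1 + Integral(a/cos(a), a)


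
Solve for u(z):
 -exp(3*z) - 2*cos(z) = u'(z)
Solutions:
 u(z) = C1 - exp(3*z)/3 - 2*sin(z)


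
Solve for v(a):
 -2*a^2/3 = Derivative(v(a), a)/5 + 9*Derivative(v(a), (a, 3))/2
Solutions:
 v(a) = C1 + C2*sin(sqrt(10)*a/15) + C3*cos(sqrt(10)*a/15) - 10*a^3/9 + 150*a


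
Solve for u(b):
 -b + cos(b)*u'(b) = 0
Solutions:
 u(b) = C1 + Integral(b/cos(b), b)


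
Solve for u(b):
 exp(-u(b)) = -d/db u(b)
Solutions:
 u(b) = log(C1 - b)


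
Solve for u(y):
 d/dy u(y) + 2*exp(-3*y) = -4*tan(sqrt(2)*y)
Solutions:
 u(y) = C1 - sqrt(2)*log(tan(sqrt(2)*y)^2 + 1) + 2*exp(-3*y)/3


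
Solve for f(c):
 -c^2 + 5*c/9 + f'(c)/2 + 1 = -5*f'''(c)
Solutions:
 f(c) = C1 + C2*sin(sqrt(10)*c/10) + C3*cos(sqrt(10)*c/10) + 2*c^3/3 - 5*c^2/9 - 42*c


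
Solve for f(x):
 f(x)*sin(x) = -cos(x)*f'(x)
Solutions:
 f(x) = C1*cos(x)


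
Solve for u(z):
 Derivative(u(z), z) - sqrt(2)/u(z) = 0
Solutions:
 u(z) = -sqrt(C1 + 2*sqrt(2)*z)
 u(z) = sqrt(C1 + 2*sqrt(2)*z)


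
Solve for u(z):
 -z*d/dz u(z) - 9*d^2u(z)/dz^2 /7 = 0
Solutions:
 u(z) = C1 + C2*erf(sqrt(14)*z/6)


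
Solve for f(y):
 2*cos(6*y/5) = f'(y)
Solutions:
 f(y) = C1 + 5*sin(6*y/5)/3


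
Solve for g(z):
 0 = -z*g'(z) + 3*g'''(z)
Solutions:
 g(z) = C1 + Integral(C2*airyai(3^(2/3)*z/3) + C3*airybi(3^(2/3)*z/3), z)
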